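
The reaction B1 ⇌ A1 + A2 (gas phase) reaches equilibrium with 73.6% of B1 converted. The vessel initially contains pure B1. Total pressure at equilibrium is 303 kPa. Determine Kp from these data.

Basis: 1 mol B1 initially; let X = conversion of B1. Extent ξ = X.
Moles: n_B1 = 1 − X; n_A1 = X; n_A2 = X.
n_T = Σnᵢ = 1 + X.
At X = 0.736: n_B1 = 0.264, n_A1 = 0.736, n_A2 = 0.736, n_T = 1.74.
p_i = (n_i/n_T)·P. Kp = p_A1 p_A2 / (p_B1) = 358 kPa.

Kp = 358 kPa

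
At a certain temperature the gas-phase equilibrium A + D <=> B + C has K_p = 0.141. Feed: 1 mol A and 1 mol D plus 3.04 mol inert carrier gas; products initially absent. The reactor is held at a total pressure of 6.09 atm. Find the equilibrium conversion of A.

X = 0.273

Basis: 1 mol A initially; let X = conversion of A. Extent ξ = X.
At extent ξ: n_A = 1 − X; n_D = 1 − X; n_B = X; n_C = X; n_I = 3.04 (inert).
Total moles n_T = 5.04 (Δν = 0, constant).
y_i = n_i/n_T, p_i = y_i·P. K_p = p_B p_C / (p_A p_D).
This yields a degree-2 equation in X; solving on (0,1), X = 0.273.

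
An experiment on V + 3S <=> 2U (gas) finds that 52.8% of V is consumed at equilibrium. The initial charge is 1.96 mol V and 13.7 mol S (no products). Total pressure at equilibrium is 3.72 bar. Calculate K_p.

Basis: 1.96 mol V initially; let X = conversion of V. Extent ξ = 1.96X.
Moles: n_V = 1.96 − 1.96X; n_S = 13.7 − 5.88X; n_U = 3.92X.
n_T = Σnᵢ = 15.7 − 3.92X.
At X = 0.528: n_V = 0.925, n_S = 10.6, n_U = 2.07, n_T = 13.6.
p_i = (n_i/n_T)·P. K_p = p_U^2 / (p_V p_S^3) = 0.052 bar^-2.

K_p = 0.052 bar^-2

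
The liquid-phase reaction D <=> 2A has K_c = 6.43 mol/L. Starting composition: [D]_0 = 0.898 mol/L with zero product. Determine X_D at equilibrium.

X = 0.715

Let X = conversion of D; extent ξ = 0.898·X mol/L.
Concentrations: [D] = 0.898 − 0.898X; [A] = 1.8X.
K_c = [A]^2 / ([D]).
Setting equal to 6.43 and solving for X on (0,1) gives X = 0.715.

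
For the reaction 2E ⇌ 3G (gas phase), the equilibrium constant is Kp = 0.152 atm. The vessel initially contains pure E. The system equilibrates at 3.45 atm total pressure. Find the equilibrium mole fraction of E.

Take 1 mol E as basis and let X be its fractional conversion, so ξ = 0.5X.
Species balance: n_E = 1 − X; n_G = 1.5X.
Total moles n_T = 1 + 0.5X.
y_i = n_i/n_T, p_i = y_i·P. Kp = p_G^3 / (p_E^2).
Equating to 0.152 atm and solving on 0 < X < 1: X = 0.208.
Then n_E = 0.792, n_T = 1.1, so y_E = 0.717.

y_E = 0.717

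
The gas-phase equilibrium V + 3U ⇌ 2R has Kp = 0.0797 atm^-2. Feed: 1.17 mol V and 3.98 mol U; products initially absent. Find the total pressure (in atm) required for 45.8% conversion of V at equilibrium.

P = 5.32 atm

Basis: 1.17 mol V initially; let X = conversion of V. Extent ξ = 1.17X.
Mole table: n_V = 1.17 − 1.17X; n_U = 3.98 − 3.51X; n_R = 2.34X.
Summing: n_T = 5.15 − 2.34X.
Kp = p_R^2 / (p_V p_U^3) with p_i = (n_i/n_T)·P.
At X = 0.458: the mole-fraction product g(X) = Π y_i^ν_i = 2.256. Since Kp = g(X)·P^{-2}, P = (g/Kp)^(1/2) = (2.256/0.0797)^(1/2) = 5.32 atm.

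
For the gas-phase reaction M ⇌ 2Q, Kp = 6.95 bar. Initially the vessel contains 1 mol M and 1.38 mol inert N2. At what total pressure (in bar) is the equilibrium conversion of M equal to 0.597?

P = 5.85 bar

Let X = conversion of M (basis 1 mol M); extent of reaction ξ = X.
Mole table: n_M = 1 − X; n_Q = 2X; n_I = 1.38 (inert).
Total moles n_T = 2.38 + X.
Kp = p_Q^2 / (p_M) with p_i = (n_i/n_T)·P.
At X = 0.597: the mole-fraction product g(X) = Π y_i^ν_i = 1.188. Since Kp = g(X)·P^{1}, P = (Kp/g)^(1/1) = (6.95/1.188)^(1/1) = 5.85 bar.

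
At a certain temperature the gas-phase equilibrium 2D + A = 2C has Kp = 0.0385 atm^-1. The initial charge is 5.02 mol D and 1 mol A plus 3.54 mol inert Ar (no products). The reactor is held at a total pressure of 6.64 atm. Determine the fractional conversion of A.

X = 0.305

Take 1 mol A as basis and let X be its fractional conversion, so ξ = X.
At extent ξ: n_D = 5.02 − 2X; n_A = 1 − X; n_C = 2X; n_I = 3.54 (inert).
n_T = Σnᵢ = 9.56 − X.
y_i = n_i/n_T, p_i = y_i·P. Kp = p_C^2 / (p_D^2 p_A).
Substituting and setting equal to 0.0385 atm^-1 gives a polynomial in X; the root in (0,1) is X = 0.305.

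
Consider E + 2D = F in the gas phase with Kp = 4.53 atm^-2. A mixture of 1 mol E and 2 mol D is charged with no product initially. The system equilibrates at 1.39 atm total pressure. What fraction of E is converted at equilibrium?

X = 0.620

Take 1 mol E as basis and let X be its fractional conversion, so ξ = X.
Mole table: n_E = 1 − X; n_D = 2 − 2X; n_F = X.
n_T = Σnᵢ = 3 − 2X.
y_i = n_i/n_T, p_i = y_i·P. Kp = p_F / (p_E p_D^2).
Equating to 4.53 atm^-2 and solving on 0 < X < 1: X = 0.620.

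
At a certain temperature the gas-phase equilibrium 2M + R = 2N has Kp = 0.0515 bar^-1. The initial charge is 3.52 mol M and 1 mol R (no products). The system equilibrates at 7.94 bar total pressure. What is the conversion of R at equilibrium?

Let X = conversion of R (basis 1 mol R); extent of reaction ξ = X.
Species balance: n_M = 3.52 − 2X; n_R = 1 − X; n_N = 2X.
n_T = Σnᵢ = 4.52 − X.
With p_i = (n_i/n_T)P, Kp = p_N^2 / (p_M^2 p_R).
Substituting and setting equal to 0.0515 bar^-1 gives a polynomial in X; the root in (0,1) is X = 0.354.

X = 0.354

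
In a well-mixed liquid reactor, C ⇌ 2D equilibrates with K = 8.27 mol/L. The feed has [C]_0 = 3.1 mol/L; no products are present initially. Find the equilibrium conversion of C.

Let X = conversion of C; extent ξ = 3.1·X mol/L.
Concentrations: [C] = 3.1 − 3.1X; [D] = 6.2X.
K = [D]^2 / ([C]).
Setting equal to 8.27 and solving for X on (0,1) gives X = 0.549.

X = 0.549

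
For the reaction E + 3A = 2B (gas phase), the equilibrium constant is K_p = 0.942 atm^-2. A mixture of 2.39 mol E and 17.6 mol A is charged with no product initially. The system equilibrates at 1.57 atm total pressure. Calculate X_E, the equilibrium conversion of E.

X = 0.709

Basis: 2.39 mol E initially; let X = conversion of E. Extent ξ = 2.39X.
Mole table: n_E = 2.39 − 2.39X; n_A = 17.6 − 7.17X; n_B = 4.78X.
Summing: n_T = 20 − 4.78X.
Mole fractions y_i = n_i/n_T; K_p = p_B^2 / (p_E p_A^3) with p_i = y_i·P.
Equating to 0.942 atm^-2 and solving on 0 < X < 1: X = 0.709.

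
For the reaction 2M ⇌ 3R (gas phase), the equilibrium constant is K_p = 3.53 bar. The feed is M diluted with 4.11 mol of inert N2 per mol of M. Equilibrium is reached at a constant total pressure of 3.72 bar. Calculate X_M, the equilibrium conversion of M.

Take 1 mol M as basis and let X be its fractional conversion, so ξ = 0.5X.
Mole table: n_M = 1 − X; n_R = 1.5X; n_I = 4.11 (inert).
n_T = Σnᵢ = 5.11 + 0.5X.
With p_i = (n_i/n_T)P, K_p = p_R^3 / (p_M^2).
Equating to 3.53 bar and solving on 0 < X < 1: X = 0.612.

X = 0.612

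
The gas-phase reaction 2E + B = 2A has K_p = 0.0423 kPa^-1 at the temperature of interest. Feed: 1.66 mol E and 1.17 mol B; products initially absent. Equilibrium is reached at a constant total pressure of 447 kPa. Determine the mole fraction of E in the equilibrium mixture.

Basis: 1.66 mol E initially; let X = conversion of E. Extent ξ = 0.83X.
At extent ξ: n_E = 1.66 − 1.66X; n_B = 1.17 − 0.83X; n_A = 1.66X.
n_T = Σnᵢ = 2.83 − 0.83X.
y_i = n_i/n_T, p_i = y_i·P. K_p = p_A^2 / (p_E^2 p_B).
Substituting and setting equal to 0.0423 kPa^-1 gives a polynomial in X; the root in (0,1) is X = 0.691.
Then n_E = 0.513, n_T = 2.26, so y_E = 0.227.

y_E = 0.227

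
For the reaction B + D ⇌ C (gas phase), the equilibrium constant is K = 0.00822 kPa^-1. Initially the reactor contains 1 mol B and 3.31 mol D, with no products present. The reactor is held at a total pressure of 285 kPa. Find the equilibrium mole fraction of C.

y_C = 0.171

Basis: 1 mol B initially; let X = conversion of B. Extent ξ = X.
At extent ξ: n_B = 1 − X; n_D = 3.31 − X; n_C = X.
Summing: n_T = 4.31 − X.
Mole fractions y_i = n_i/n_T; K = p_C / (p_B p_D) with p_i = y_i·P.
This yields a degree-2 equation in X; solving on (0,1), X = 0.630.
Then n_C = 0.63, n_T = 3.68, so y_C = 0.171.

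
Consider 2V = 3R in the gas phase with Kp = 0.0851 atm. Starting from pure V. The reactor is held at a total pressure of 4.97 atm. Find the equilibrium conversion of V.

Let X = conversion of V (basis 1 mol V); extent of reaction ξ = 0.5X.
At extent ξ: n_V = 1 − X; n_R = 1.5X.
Summing: n_T = 1 + 0.5X.
y_i = n_i/n_T, p_i = y_i·P. Kp = p_R^3 / (p_V^2).
Equating to 0.0851 atm and solving on 0 < X < 1: X = 0.157.

X = 0.157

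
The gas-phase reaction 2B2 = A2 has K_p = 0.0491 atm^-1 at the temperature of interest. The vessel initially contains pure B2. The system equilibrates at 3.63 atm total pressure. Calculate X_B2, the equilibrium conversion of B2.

Take 1 mol B2 as basis and let X be its fractional conversion, so ξ = 0.5X.
Mole table: n_B2 = 1 − X; n_A2 = 0.5X.
Total moles n_T = 1 − 0.5X.
Mole fractions y_i = n_i/n_T; K_p = p_A2 / (p_B2^2) with p_i = y_i·P.
Setting this equal to 0.0491 atm^-1 and taking the physical root (0 < X < 1) gives X = 0.236.

X = 0.236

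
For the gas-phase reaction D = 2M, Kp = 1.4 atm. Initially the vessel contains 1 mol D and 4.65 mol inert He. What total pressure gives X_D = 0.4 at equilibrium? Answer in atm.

P = 7.94 atm

Basis: 1 mol D initially; let X = conversion of D. Extent ξ = X.
Species balance: n_D = 1 − X; n_M = 2X; n_I = 4.65 (inert).
Summing: n_T = 5.65 + X.
Kp = p_M^2 / (p_D) with p_i = (n_i/n_T)·P.
At X = 0.4: the mole-fraction product g(X) = Π y_i^ν_i = 0.1763. Since Kp = g(X)·P^{1}, P = (Kp/g)^(1/1) = (1.4/0.1763)^(1/1) = 7.94 atm.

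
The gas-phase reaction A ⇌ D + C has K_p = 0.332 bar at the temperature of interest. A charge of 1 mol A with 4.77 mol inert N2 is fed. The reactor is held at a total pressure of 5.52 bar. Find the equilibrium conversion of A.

X = 0.453

Basis: 1 mol A initially; let X = conversion of A. Extent ξ = X.
At extent ξ: n_A = 1 − X; n_D = X; n_C = X; n_I = 4.77 (inert).
Total moles n_T = 5.77 + X.
With p_i = (n_i/n_T)P, K_p = p_D p_C / (p_A).
Substituting and setting equal to 0.332 bar gives a polynomial in X; the root in (0,1) is X = 0.453.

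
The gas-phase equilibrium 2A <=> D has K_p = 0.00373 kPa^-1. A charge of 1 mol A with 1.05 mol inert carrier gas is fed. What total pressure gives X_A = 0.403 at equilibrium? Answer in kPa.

Take 1 mol A as basis and let X be its fractional conversion, so ξ = 0.5X.
Mole table: n_A = 1 − X; n_D = 0.5X; n_I = 1.05 (inert).
n_T = Σnᵢ = 2.05 − 0.5X.
K_p = p_D / (p_A^2) with p_i = (n_i/n_T)·P.
At X = 0.403: the mole-fraction product g(X) = Π y_i^ν_i = 1.045. Since K_p = g(X)·P^{-1}, P = (g/K_p)^(1/1) = (1.045/0.00373)^(1/1) = 280 kPa.

P = 280 kPa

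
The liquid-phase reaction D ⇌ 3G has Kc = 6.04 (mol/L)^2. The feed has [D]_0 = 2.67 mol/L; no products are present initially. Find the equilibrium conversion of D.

Let X = conversion of D; extent ξ = 2.67·X mol/L.
Concentrations: [D] = 2.67 − 2.67X; [G] = 8.01X.
Kc = [G]^3 / ([D]).
Equating to 6.04 (mol/L)^2: the physical root is X = 0.282.

X = 0.282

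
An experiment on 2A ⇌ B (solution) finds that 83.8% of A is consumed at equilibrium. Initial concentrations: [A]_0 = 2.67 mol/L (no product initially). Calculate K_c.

K_c = 5.98 L/mol

Let X = conversion of A.
Concentrations: [A] = 2.67 − 2.67X; [B] = 1.33X.
At X = 0.838: [A] = 0.433, [B] = 1.12.
K_c = [B] / ([A]^2) = 5.98 L/mol.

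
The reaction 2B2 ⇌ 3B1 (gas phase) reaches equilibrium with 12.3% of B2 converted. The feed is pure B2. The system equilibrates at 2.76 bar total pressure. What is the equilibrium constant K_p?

Take 1 mol B2 as basis and let X be its fractional conversion, so ξ = 0.5X.
At extent ξ: n_B2 = 1 − X; n_B1 = 1.5X.
Summing: n_T = 1 + 0.5X.
At X = 0.123: n_B2 = 0.877, n_B1 = 0.184, n_T = 1.06.
p_i = (n_i/n_T)·P. K_p = p_B1^3 / (p_B2^2) = 0.0212 bar.

K_p = 0.0212 bar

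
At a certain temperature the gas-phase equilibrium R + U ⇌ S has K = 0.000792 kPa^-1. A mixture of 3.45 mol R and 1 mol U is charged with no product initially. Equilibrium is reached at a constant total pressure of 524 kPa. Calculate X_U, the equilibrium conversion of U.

X = 0.240

Let X = conversion of U (basis 1 mol U); extent of reaction ξ = X.
Moles: n_R = 3.45 − X; n_U = 1 − X; n_S = X.
Summing: n_T = 4.45 − X.
Mole fractions y_i = n_i/n_T; K = p_S / (p_R p_U) with p_i = y_i·P.
This yields a degree-2 equation in X; solving on (0,1), X = 0.240.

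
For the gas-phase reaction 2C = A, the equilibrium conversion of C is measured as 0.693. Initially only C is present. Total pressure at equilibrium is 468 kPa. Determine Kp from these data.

Kp = 0.00513 kPa^-1

Take 1 mol C as basis and let X be its fractional conversion, so ξ = 0.5X.
Species balance: n_C = 1 − X; n_A = 0.5X.
Summing: n_T = 1 − 0.5X.
At X = 0.693: n_C = 0.307, n_A = 0.346, n_T = 0.653.
p_i = (n_i/n_T)·P. Kp = p_A / (p_C^2) = 0.00513 kPa^-1.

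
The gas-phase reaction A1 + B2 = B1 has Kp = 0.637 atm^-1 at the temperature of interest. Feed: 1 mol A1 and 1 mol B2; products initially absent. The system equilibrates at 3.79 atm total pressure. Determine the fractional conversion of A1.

X = 0.459

Take 1 mol A1 as basis and let X be its fractional conversion, so ξ = X.
Mole table: n_A1 = 1 − X; n_B2 = 1 − X; n_B1 = X.
Total moles n_T = 2 − X.
With p_i = (n_i/n_T)P, Kp = p_B1 / (p_A1 p_B2).
This yields a degree-2 equation in X; solving on (0,1), X = 0.459.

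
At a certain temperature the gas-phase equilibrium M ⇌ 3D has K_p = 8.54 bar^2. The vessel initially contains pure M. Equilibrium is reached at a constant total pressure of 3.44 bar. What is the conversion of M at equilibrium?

X = 0.371

Take 1 mol M as basis and let X be its fractional conversion, so ξ = X.
Mole table: n_M = 1 − X; n_D = 3X.
Summing: n_T = 1 + 2X.
Mole fractions y_i = n_i/n_T; K_p = p_D^3 / (p_M) with p_i = y_i·P.
Setting this equal to 8.54 bar^2 and taking the physical root (0 < X < 1) gives X = 0.371.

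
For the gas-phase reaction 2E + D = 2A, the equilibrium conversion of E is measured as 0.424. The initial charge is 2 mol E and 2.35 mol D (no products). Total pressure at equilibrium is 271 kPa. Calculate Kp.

Kp = 0.00408 kPa^-1

Let X = conversion of E (basis 2 mol E); extent of reaction ξ = X.
At extent ξ: n_E = 2 − 2X; n_D = 2.35 − X; n_A = 2X.
Summing: n_T = 4.35 − X.
At X = 0.424: n_E = 1.15, n_D = 1.93, n_A = 0.848, n_T = 3.93.
p_i = (n_i/n_T)·P. Kp = p_A^2 / (p_E^2 p_D) = 0.00408 kPa^-1.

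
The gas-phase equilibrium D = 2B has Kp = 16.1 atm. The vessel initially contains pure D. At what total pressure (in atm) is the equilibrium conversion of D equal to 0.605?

P = 6.97 atm

Basis: 1 mol D initially; let X = conversion of D. Extent ξ = X.
Species balance: n_D = 1 − X; n_B = 2X.
n_T = Σnᵢ = 1 + X.
Kp = p_B^2 / (p_D) with p_i = (n_i/n_T)·P.
At X = 0.605: the mole-fraction product g(X) = Π y_i^ν_i = 2.309. Since Kp = g(X)·P^{1}, P = (Kp/g)^(1/1) = (16.1/2.309)^(1/1) = 6.97 atm.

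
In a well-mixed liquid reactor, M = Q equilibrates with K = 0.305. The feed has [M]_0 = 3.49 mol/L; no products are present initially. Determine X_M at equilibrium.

Let X = conversion of M; extent ξ = 3.49·X mol/L.
Concentrations: [M] = 3.49 − 3.49X; [Q] = 3.49X.
K = [Q] / ([M]).
Setting equal to 0.305 and solving for X on (0,1) gives X = 0.234.

X = 0.234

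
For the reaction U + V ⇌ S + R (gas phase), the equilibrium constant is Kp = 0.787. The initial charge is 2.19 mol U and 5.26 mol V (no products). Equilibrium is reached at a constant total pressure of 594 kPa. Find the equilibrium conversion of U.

Let X = conversion of U (basis 2.19 mol U); extent of reaction ξ = 2.19X.
Species balance: n_U = 2.19 − 2.19X; n_V = 5.26 − 2.19X; n_S = 2.19X; n_R = 2.19X.
n_T stays at 7.45 (no change in mole number).
With p_i = (n_i/n_T)P, Kp = p_S p_R / (p_U p_V).
Substituting and setting equal to 0.787 gives a polynomial in X; the root in (0,1) is X = 0.670.

X = 0.670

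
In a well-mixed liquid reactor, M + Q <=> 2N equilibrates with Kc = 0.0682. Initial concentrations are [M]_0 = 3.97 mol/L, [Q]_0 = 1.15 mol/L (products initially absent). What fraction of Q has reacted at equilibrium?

X = 0.209

Let X = conversion of Q; extent ξ = 1.15·X mol/L.
Concentrations: [M] = 3.97 − 1.15X; [Q] = 1.15 − 1.15X; [N] = 2.3X.
Kc = [N]^2 / ([M] [Q]).
Solving Kc = 0.0682 for X ∈ (0,1): X = 0.209.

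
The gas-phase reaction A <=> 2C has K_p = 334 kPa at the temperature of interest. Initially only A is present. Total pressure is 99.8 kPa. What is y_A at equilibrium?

y_A = 0.194

Basis: 1 mol A initially; let X = conversion of A. Extent ξ = X.
Species balance: n_A = 1 − X; n_C = 2X.
Summing: n_T = 1 + X.
With p_i = (n_i/n_T)P, K_p = p_C^2 / (p_A).
This yields a degree-2 equation in X; solving on (0,1), X = 0.675.
Then n_A = 0.325, n_T = 1.67, so y_A = 0.194.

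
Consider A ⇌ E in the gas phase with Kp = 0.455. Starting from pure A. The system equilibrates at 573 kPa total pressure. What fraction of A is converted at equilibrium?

X = 0.313

Let X = conversion of A (basis 1 mol A); extent of reaction ξ = X.
Mole table: n_A = 1 − X; n_E = X.
Total moles n_T = 1 (Δν = 0, constant).
y_i = n_i/n_T, p_i = y_i·P. Kp = p_E / (p_A).
This yields a degree-1 equation in X; solving on (0,1), X = 0.313.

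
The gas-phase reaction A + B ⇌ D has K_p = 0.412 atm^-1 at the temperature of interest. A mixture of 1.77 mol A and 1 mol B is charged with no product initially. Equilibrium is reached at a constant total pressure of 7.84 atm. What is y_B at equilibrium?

Basis: 1 mol B initially; let X = conversion of B. Extent ξ = X.
At extent ξ: n_A = 1.77 − X; n_B = 1 − X; n_D = X.
Summing: n_T = 2.77 − X.
With p_i = (n_i/n_T)P, K_p = p_D / (p_A p_B).
Setting this equal to 0.412 atm^-1 and taking the physical root (0 < X < 1) gives X = 0.632.
Then n_B = 0.368, n_T = 2.14, so y_B = 0.172.

y_B = 0.172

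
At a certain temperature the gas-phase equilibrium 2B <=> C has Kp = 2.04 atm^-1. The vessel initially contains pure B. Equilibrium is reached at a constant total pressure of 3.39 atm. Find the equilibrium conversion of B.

X = 0.813

Take 1 mol B as basis and let X be its fractional conversion, so ξ = 0.5X.
Moles: n_B = 1 − X; n_C = 0.5X.
Summing: n_T = 1 − 0.5X.
y_i = n_i/n_T, p_i = y_i·P. Kp = p_C / (p_B^2).
Equating to 2.04 atm^-1 and solving on 0 < X < 1: X = 0.813.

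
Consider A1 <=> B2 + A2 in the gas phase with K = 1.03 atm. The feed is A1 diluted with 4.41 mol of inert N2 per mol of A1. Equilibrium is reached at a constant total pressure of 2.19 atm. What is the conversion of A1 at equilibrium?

Basis: 1 mol A1 initially; let X = conversion of A1. Extent ξ = X.
Species balance: n_A1 = 1 − X; n_B2 = X; n_A2 = X; n_I = 4.41 (inert).
Summing: n_T = 5.41 + X.
With p_i = (n_i/n_T)P, K = p_B2 p_A2 / (p_A1).
Substituting and setting equal to 1.03 atm gives a polynomial in X; the root in (0,1) is X = 0.787.

X = 0.787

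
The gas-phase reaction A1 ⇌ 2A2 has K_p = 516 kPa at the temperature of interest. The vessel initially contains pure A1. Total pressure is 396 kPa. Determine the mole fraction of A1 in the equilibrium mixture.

Let X = conversion of A1 (basis 1 mol A1); extent of reaction ξ = X.
Species balance: n_A1 = 1 − X; n_A2 = 2X.
n_T = Σnᵢ = 1 + X.
y_i = n_i/n_T, p_i = y_i·P. K_p = p_A2^2 / (p_A1).
Substituting and setting equal to 516 kPa gives a polynomial in X; the root in (0,1) is X = 0.496.
Then n_A1 = 0.504, n_T = 1.5, so y_A1 = 0.337.

y_A1 = 0.337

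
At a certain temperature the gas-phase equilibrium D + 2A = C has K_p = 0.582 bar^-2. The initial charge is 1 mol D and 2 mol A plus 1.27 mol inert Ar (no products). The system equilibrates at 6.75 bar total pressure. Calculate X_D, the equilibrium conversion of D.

X = 0.623

Let X = conversion of D (basis 1 mol D); extent of reaction ξ = X.
Mole table: n_D = 1 − X; n_A = 2 − 2X; n_C = X; n_I = 1.27 (inert).
Summing: n_T = 4.27 − 2X.
With p_i = (n_i/n_T)P, K_p = p_C / (p_D p_A^2).
Setting this equal to 0.582 bar^-2 and taking the physical root (0 < X < 1) gives X = 0.623.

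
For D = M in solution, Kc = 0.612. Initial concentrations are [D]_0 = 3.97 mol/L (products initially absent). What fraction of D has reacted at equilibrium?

Let X = conversion of D; extent ξ = 3.97·X mol/L.
Concentrations: [D] = 3.97 − 3.97X; [M] = 3.97X.
Kc = [M] / ([D]).
Setting equal to 0.612 and solving for X on (0,1) gives X = 0.380.

X = 0.380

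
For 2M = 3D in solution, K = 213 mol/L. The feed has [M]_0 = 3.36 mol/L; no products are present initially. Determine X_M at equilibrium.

Let X = conversion of M; extent ξ = 3.36X/2 mol/L.
Concentrations: [M] = 3.36 − 3.36X; [D] = 5.04X.
K = [D]^3 / ([M]^2).
Setting equal to 213 and solving for X on (0,1) gives X = 0.827.

X = 0.827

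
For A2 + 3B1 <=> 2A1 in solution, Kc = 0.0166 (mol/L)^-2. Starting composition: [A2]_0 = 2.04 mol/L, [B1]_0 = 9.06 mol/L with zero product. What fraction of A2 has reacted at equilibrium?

Let X = conversion of A2; extent ξ = 2.04·X mol/L.
Concentrations: [A2] = 2.04 − 2.04X; [B1] = 9.06 − 6.12X; [A1] = 4.08X.
Kc = [A1]^2 / ([A2] [B1]^3).
Equating to 0.0166 (mol/L)^-2: the physical root is X = 0.486.

X = 0.486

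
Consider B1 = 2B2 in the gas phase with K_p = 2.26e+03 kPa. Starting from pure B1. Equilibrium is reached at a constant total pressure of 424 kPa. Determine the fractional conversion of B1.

Let X = conversion of B1 (basis 1 mol B1); extent of reaction ξ = X.
Moles: n_B1 = 1 − X; n_B2 = 2X.
Total moles n_T = 1 + X.
Mole fractions y_i = n_i/n_T; K_p = p_B2^2 / (p_B1) with p_i = y_i·P.
Equating to 2.26e+03 kPa and solving on 0 < X < 1: X = 0.756.

X = 0.756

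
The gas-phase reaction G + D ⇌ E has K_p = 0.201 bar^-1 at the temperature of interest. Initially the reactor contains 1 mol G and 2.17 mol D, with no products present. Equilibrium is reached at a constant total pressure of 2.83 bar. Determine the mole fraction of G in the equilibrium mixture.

y_G = 0.251

Take 1 mol G as basis and let X be its fractional conversion, so ξ = X.
At extent ξ: n_G = 1 − X; n_D = 2.17 − X; n_E = X.
Total moles n_T = 3.17 − X.
Mole fractions y_i = n_i/n_T; K_p = p_E / (p_G p_D) with p_i = y_i·P.
This yields a degree-2 equation in X; solving on (0,1), X = 0.271.
Then n_G = 0.729, n_T = 2.9, so y_G = 0.251.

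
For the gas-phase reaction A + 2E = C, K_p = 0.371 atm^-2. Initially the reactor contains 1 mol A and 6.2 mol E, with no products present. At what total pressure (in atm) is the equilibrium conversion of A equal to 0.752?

Take 1 mol A as basis and let X be its fractional conversion, so ξ = X.
At extent ξ: n_A = 1 − X; n_E = 6.2 − 2X; n_C = X.
Total moles n_T = 7.2 − 2X.
K_p = p_C / (p_A p_E^2) with p_i = (n_i/n_T)·P.
At X = 0.752: the mole-fraction product g(X) = Π y_i^ν_i = 4.461. Since K_p = g(X)·P^{-2}, P = (g/K_p)^(1/2) = (4.461/0.371)^(1/2) = 3.47 atm.

P = 3.47 atm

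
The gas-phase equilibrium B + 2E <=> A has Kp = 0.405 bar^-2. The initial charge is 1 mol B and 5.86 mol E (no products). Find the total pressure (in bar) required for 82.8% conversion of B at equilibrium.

Basis: 1 mol B initially; let X = conversion of B. Extent ξ = X.
Moles: n_B = 1 − X; n_E = 5.86 − 2X; n_A = X.
n_T = Σnᵢ = 6.86 − 2X.
Kp = p_A / (p_B p_E^2) with p_i = (n_i/n_T)·P.
At X = 0.828: the mole-fraction product g(X) = Π y_i^ν_i = 7.377. Since Kp = g(X)·P^{-2}, P = (g/Kp)^(1/2) = (7.377/0.405)^(1/2) = 4.27 bar.

P = 4.27 bar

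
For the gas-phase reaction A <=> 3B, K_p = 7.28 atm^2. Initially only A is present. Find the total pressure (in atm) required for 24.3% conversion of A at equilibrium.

Basis: 1 mol A initially; let X = conversion of A. Extent ξ = X.
At extent ξ: n_A = 1 − X; n_B = 3X.
Summing: n_T = 1 + 2X.
K_p = p_B^3 / (p_A) with p_i = (n_i/n_T)·P.
At X = 0.243: the mole-fraction product g(X) = Π y_i^ν_i = 0.2318. Since K_p = g(X)·P^{2}, P = (K_p/g)^(1/2) = (7.28/0.2318)^(1/2) = 5.6 atm.

P = 5.6 atm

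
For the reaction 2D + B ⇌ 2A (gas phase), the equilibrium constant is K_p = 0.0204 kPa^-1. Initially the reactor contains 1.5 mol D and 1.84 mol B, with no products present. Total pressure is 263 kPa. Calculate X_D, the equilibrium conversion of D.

X = 0.616

Let X = conversion of D (basis 1.5 mol D); extent of reaction ξ = 0.75X.
At extent ξ: n_D = 1.5 − 1.5X; n_B = 1.84 − 0.75X; n_A = 1.5X.
Total moles n_T = 3.34 − 0.75X.
Mole fractions y_i = n_i/n_T; K_p = p_A^2 / (p_D^2 p_B) with p_i = y_i·P.
This yields a degree-3 equation in X; solving on (0,1), X = 0.616.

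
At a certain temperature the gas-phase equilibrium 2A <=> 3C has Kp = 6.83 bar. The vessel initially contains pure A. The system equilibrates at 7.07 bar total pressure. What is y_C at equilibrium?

Basis: 1 mol A initially; let X = conversion of A. Extent ξ = 0.5X.
Mole table: n_A = 1 − X; n_C = 1.5X.
n_T = Σnᵢ = 1 + 0.5X.
With p_i = (n_i/n_T)P, Kp = p_C^3 / (p_A^2).
Setting this equal to 6.83 bar and taking the physical root (0 < X < 1) gives X = 0.465.
Then n_C = 0.698, n_T = 1.23, so y_C = 0.566.

y_C = 0.566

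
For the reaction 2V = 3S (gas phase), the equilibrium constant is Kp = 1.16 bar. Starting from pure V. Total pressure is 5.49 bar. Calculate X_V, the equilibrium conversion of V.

Let X = conversion of V (basis 1 mol V); extent of reaction ξ = 0.5X.
At extent ξ: n_V = 1 − X; n_S = 1.5X.
Total moles n_T = 1 + 0.5X.
With p_i = (n_i/n_T)P, Kp = p_S^3 / (p_V^2).
Substituting and setting equal to 1.16 bar gives a polynomial in X; the root in (0,1) is X = 0.322.

X = 0.322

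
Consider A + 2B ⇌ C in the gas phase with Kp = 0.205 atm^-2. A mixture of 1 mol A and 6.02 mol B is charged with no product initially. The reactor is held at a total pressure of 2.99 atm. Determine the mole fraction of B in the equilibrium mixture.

y_B = 0.831

Take 1 mol A as basis and let X be its fractional conversion, so ξ = X.
At extent ξ: n_A = 1 − X; n_B = 6.02 − 2X; n_C = X.
n_T = Σnᵢ = 7.02 − 2X.
y_i = n_i/n_T, p_i = y_i·P. Kp = p_C / (p_A p_B^2).
Equating to 0.205 atm^-2 and solving on 0 < X < 1: X = 0.558.
Then n_B = 4.9, n_T = 5.9, so y_B = 0.831.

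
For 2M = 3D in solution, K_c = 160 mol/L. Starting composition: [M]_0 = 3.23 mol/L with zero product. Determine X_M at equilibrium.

X = 0.810

Let X = conversion of M; extent ξ = 3.23X/2 mol/L.
Concentrations: [M] = 3.23 − 3.23X; [D] = 4.84X.
K_c = [D]^3 / ([M]^2).
Equating to 160 mol/L: the physical root is X = 0.810.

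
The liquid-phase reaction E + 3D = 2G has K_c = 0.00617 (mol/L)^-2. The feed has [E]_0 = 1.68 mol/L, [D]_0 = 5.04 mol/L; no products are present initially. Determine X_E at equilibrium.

Let X = conversion of E; extent ξ = 1.68·X mol/L.
Concentrations: [E] = 1.68 − 1.68X; [D] = 5.04 − 5.04X; [G] = 3.36X.
K_c = [G]^2 / ([E] [D]^3).
Solving K_c = 0.00617 for X ∈ (0,1): X = 0.213.

X = 0.213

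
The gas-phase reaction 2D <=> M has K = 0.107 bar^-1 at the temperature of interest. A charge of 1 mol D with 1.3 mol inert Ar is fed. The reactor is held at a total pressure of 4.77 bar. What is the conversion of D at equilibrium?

X = 0.259

Take 1 mol D as basis and let X be its fractional conversion, so ξ = 0.5X.
Species balance: n_D = 1 − X; n_M = 0.5X; n_I = 1.3 (inert).
Summing: n_T = 2.3 − 0.5X.
y_i = n_i/n_T, p_i = y_i·P. K = p_M / (p_D^2).
Setting this equal to 0.107 bar^-1 and taking the physical root (0 < X < 1) gives X = 0.259.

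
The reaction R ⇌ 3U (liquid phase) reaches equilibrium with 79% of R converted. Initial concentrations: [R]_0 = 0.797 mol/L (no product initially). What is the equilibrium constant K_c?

K_c = 40.3 (mol/L)^2

Let X = conversion of R.
Concentrations: [R] = 0.797 − 0.797X; [U] = 2.39X.
At X = 0.79: [R] = 0.167, [U] = 1.89.
K_c = [U]^3 / ([R]) = 40.3 (mol/L)^2.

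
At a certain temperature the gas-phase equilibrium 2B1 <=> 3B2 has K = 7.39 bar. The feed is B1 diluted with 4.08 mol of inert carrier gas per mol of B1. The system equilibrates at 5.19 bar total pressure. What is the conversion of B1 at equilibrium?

X = 0.652

Basis: 1 mol B1 initially; let X = conversion of B1. Extent ξ = 0.5X.
At extent ξ: n_B1 = 1 − X; n_B2 = 1.5X; n_I = 4.08 (inert).
Total moles n_T = 5.08 + 0.5X.
With p_i = (n_i/n_T)P, K = p_B2^3 / (p_B1^2).
Equating to 7.39 bar and solving on 0 < X < 1: X = 0.652.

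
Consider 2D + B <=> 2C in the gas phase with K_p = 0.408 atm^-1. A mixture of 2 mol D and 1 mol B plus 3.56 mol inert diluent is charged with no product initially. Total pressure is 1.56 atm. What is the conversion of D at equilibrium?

Let X = conversion of D (basis 2 mol D); extent of reaction ξ = X.
At extent ξ: n_D = 2 − 2X; n_B = 1 − X; n_C = 2X; n_I = 3.56 (inert).
n_T = Σnᵢ = 6.56 − X.
With p_i = (n_i/n_T)P, K_p = p_C^2 / (p_D^2 p_B).
Equating to 0.408 atm^-1 and solving on 0 < X < 1: X = 0.219.

X = 0.219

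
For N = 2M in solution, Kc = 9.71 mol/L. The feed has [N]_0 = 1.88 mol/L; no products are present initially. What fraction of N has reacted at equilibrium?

Let X = conversion of N; extent ξ = 1.88·X mol/L.
Concentrations: [N] = 1.88 − 1.88X; [M] = 3.76X.
Kc = [M]^2 / ([N]).
This equals 9.71 at X = 0.661 (the root in 0 < X < 1).

X = 0.661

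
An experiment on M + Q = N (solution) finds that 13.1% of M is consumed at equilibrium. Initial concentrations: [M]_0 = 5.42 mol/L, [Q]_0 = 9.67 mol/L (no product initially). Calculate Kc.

Kc = 0.0168 L/mol

Let X = conversion of M.
Concentrations: [M] = 5.42 − 5.42X; [Q] = 9.67 − 5.42X; [N] = 5.42X.
At X = 0.131: [M] = 4.71, [Q] = 8.96, [N] = 0.71.
Kc = [N] / ([M] [Q]) = 0.0168 L/mol.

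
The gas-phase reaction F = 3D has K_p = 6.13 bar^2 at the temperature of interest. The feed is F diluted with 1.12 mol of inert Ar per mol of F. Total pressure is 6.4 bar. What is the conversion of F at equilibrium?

X = 0.306

Take 1 mol F as basis and let X be its fractional conversion, so ξ = X.
Mole table: n_F = 1 − X; n_D = 3X; n_I = 1.12 (inert).
Summing: n_T = 2.12 + 2X.
y_i = n_i/n_T, p_i = y_i·P. K_p = p_D^3 / (p_F).
Substituting and setting equal to 6.13 bar^2 gives a polynomial in X; the root in (0,1) is X = 0.306.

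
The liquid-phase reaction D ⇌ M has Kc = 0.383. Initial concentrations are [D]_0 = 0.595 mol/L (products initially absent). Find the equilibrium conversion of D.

X = 0.277

Let X = conversion of D; extent ξ = 0.595·X mol/L.
Concentrations: [D] = 0.595 − 0.595X; [M] = 0.595X.
Kc = [M] / ([D]).
Setting equal to 0.383 and solving for X on (0,1) gives X = 0.277.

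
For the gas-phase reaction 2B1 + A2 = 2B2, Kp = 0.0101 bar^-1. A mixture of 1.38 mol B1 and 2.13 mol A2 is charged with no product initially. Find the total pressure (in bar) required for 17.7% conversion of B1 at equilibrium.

Take 1.38 mol B1 as basis and let X be its fractional conversion, so ξ = 0.69X.
Mole table: n_B1 = 1.38 − 1.38X; n_A2 = 2.13 − 0.69X; n_B2 = 1.38X.
n_T = Σnᵢ = 3.51 − 0.69X.
Kp = p_B2^2 / (p_B1^2 p_A2) with p_i = (n_i/n_T)·P.
At X = 0.177: the mole-fraction product g(X) = Π y_i^ν_i = 0.07804. Since Kp = g(X)·P^{-1}, P = (g/Kp)^(1/1) = (0.07804/0.0101)^(1/1) = 7.73 bar.

P = 7.73 bar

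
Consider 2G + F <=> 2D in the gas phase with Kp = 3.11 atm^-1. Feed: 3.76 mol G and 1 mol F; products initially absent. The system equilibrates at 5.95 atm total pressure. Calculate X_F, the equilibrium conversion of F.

X = 0.854

Basis: 1 mol F initially; let X = conversion of F. Extent ξ = X.
Mole table: n_G = 3.76 − 2X; n_F = 1 − X; n_D = 2X.
Summing: n_T = 4.76 − X.
With p_i = (n_i/n_T)P, Kp = p_D^2 / (p_G^2 p_F).
Substituting and setting equal to 3.11 atm^-1 gives a polynomial in X; the root in (0,1) is X = 0.854.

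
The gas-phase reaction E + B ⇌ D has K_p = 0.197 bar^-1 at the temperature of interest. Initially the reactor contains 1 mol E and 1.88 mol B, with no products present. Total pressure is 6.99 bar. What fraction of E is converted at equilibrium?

X = 0.448

Take 1 mol E as basis and let X be its fractional conversion, so ξ = X.
Moles: n_E = 1 − X; n_B = 1.88 − X; n_D = X.
Summing: n_T = 2.88 − X.
Mole fractions y_i = n_i/n_T; K_p = p_D / (p_E p_B) with p_i = y_i·P.
Substituting and setting equal to 0.197 bar^-1 gives a polynomial in X; the root in (0,1) is X = 0.448.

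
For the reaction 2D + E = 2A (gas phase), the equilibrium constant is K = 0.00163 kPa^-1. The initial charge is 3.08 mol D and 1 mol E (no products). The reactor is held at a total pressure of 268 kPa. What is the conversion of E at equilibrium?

X = 0.335

Let X = conversion of E (basis 1 mol E); extent of reaction ξ = X.
Moles: n_D = 3.08 − 2X; n_E = 1 − X; n_A = 2X.
Total moles n_T = 4.08 − X.
Mole fractions y_i = n_i/n_T; K = p_A^2 / (p_D^2 p_E) with p_i = y_i·P.
Substituting and setting equal to 0.00163 kPa^-1 gives a polynomial in X; the root in (0,1) is X = 0.335.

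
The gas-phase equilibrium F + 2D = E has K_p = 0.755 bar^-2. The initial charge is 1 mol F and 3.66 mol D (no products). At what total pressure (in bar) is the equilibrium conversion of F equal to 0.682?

Let X = conversion of F (basis 1 mol F); extent of reaction ξ = X.
Species balance: n_F = 1 − X; n_D = 3.66 − 2X; n_E = X.
Summing: n_T = 4.66 − 2X.
K_p = p_E / (p_F p_D^2) with p_i = (n_i/n_T)·P.
At X = 0.682: the mole-fraction product g(X) = Π y_i^ν_i = 4.42. Since K_p = g(X)·P^{-2}, P = (g/K_p)^(1/2) = (4.42/0.755)^(1/2) = 2.42 bar.

P = 2.42 bar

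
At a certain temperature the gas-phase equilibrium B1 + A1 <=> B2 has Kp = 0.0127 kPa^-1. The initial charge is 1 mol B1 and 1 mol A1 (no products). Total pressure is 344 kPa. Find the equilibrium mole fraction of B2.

y_B2 = 0.397

Let X = conversion of B1 (basis 1 mol B1); extent of reaction ξ = X.
Species balance: n_B1 = 1 − X; n_A1 = 1 − X; n_B2 = X.
n_T = Σnᵢ = 2 − X.
y_i = n_i/n_T, p_i = y_i·P. Kp = p_B2 / (p_B1 p_A1).
This yields a degree-2 equation in X; solving on (0,1), X = 0.568.
Then n_B2 = 0.568, n_T = 1.43, so y_B2 = 0.397.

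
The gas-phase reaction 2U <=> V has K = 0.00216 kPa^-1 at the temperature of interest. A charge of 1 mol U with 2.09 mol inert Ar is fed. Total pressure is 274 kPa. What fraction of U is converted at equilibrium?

Let X = conversion of U (basis 1 mol U); extent of reaction ξ = 0.5X.
Species balance: n_U = 1 − X; n_V = 0.5X; n_I = 2.09 (inert).
Total moles n_T = 3.09 − 0.5X.
Mole fractions y_i = n_i/n_T; K = p_V / (p_U^2) with p_i = y_i·P.
Setting this equal to 0.00216 kPa^-1 and taking the physical root (0 < X < 1) gives X = 0.234.

X = 0.234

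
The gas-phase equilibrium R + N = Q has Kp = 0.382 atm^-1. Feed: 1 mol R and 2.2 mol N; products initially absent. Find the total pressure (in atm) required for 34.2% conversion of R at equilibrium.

P = 2.09 atm

Take 1 mol R as basis and let X be its fractional conversion, so ξ = X.
Moles: n_R = 1 − X; n_N = 2.2 − X; n_Q = X.
n_T = Σnᵢ = 3.2 − X.
Kp = p_Q / (p_R p_N) with p_i = (n_i/n_T)·P.
At X = 0.342: the mole-fraction product g(X) = Π y_i^ν_i = 0.7995. Since Kp = g(X)·P^{-1}, P = (g/Kp)^(1/1) = (0.7995/0.382)^(1/1) = 2.09 atm.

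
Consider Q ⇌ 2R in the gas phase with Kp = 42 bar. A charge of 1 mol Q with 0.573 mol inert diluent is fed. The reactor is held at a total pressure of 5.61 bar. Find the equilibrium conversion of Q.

X = 0.843

Take 1 mol Q as basis and let X be its fractional conversion, so ξ = X.
Mole table: n_Q = 1 − X; n_R = 2X; n_I = 0.573 (inert).
Total moles n_T = 1.57 + X.
y_i = n_i/n_T, p_i = y_i·P. Kp = p_R^2 / (p_Q).
Setting this equal to 42 bar and taking the physical root (0 < X < 1) gives X = 0.843.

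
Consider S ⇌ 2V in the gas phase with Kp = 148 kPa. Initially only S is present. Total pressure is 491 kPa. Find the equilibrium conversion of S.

Basis: 1 mol S initially; let X = conversion of S. Extent ξ = X.
Moles: n_S = 1 − X; n_V = 2X.
Total moles n_T = 1 + X.
y_i = n_i/n_T, p_i = y_i·P. Kp = p_V^2 / (p_S).
Equating to 148 kPa and solving on 0 < X < 1: X = 0.265.

X = 0.265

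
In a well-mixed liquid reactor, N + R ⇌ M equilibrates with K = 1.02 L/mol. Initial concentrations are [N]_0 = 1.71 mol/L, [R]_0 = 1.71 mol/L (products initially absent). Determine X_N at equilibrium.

X = 0.477

Let X = conversion of N; extent ξ = 1.71·X mol/L.
Concentrations: [N] = 1.71 − 1.71X; [R] = 1.71 − 1.71X; [M] = 1.71X.
K = [M] / ([N] [R]).
Solving K = 1.02 for X ∈ (0,1): X = 0.477.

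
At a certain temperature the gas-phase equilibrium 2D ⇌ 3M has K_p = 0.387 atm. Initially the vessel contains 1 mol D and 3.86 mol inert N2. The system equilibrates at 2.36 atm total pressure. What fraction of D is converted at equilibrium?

Basis: 1 mol D initially; let X = conversion of D. Extent ξ = 0.5X.
Moles: n_D = 1 − X; n_M = 1.5X; n_I = 3.86 (inert).
Summing: n_T = 4.86 + 0.5X.
y_i = n_i/n_T, p_i = y_i·P. K_p = p_M^3 / (p_D^2).
Setting this equal to 0.387 atm and taking the physical root (0 < X < 1) gives X = 0.431.

X = 0.431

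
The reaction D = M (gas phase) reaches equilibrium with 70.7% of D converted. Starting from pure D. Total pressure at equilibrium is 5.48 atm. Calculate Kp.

Kp = 2.41

Take 1 mol D as basis and let X be its fractional conversion, so ξ = X.
Species balance: n_D = 1 − X; n_M = X.
Since Δν = 0, n_T = 1 throughout.
At X = 0.707: n_D = 0.293, n_M = 0.707, n_T = 1.
p_i = (n_i/n_T)·P. Kp = p_M / (p_D) = 2.41.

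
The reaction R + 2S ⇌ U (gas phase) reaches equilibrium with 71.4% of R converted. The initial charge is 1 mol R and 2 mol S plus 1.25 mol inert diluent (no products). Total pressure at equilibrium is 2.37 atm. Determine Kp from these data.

Kp = 10.8 atm^-2

Let X = conversion of R (basis 1 mol R); extent of reaction ξ = X.
Mole table: n_R = 1 − X; n_S = 2 − 2X; n_U = X; n_I = 1.25 (inert).
Summing: n_T = 4.25 − 2X.
At X = 0.714: n_R = 0.286, n_S = 0.572, n_U = 0.714, n_T = 2.82.
p_i = (n_i/n_T)·P. Kp = p_U / (p_R p_S^2) = 10.8 atm^-2.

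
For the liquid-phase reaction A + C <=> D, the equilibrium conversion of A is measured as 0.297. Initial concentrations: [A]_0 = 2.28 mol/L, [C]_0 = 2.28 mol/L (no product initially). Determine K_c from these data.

K_c = 0.264 L/mol

Let X = conversion of A.
Concentrations: [A] = 2.28 − 2.28X; [C] = 2.28 − 2.28X; [D] = 2.28X.
At X = 0.297: [A] = 1.6, [C] = 1.6, [D] = 0.677.
K_c = [D] / ([A] [C]) = 0.264 L/mol.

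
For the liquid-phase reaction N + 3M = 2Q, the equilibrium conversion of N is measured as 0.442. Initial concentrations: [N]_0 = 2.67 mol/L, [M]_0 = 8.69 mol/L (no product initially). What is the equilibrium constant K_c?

K_c = 0.0274 (mol/L)^-2

Let X = conversion of N.
Concentrations: [N] = 2.67 − 2.67X; [M] = 8.69 − 8.01X; [Q] = 5.34X.
At X = 0.442: [N] = 1.49, [M] = 5.15, [Q] = 2.36.
K_c = [Q]^2 / ([N] [M]^3) = 0.0274 (mol/L)^-2.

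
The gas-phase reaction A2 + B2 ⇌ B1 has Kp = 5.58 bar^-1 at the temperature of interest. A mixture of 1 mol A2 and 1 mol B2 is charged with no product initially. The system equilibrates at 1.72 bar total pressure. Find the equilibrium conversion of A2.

Take 1 mol A2 as basis and let X be its fractional conversion, so ξ = X.
Species balance: n_A2 = 1 − X; n_B2 = 1 − X; n_B1 = X.
Summing: n_T = 2 − X.
Mole fractions y_i = n_i/n_T; Kp = p_B1 / (p_A2 p_B2) with p_i = y_i·P.
Substituting and setting equal to 5.58 bar^-1 gives a polynomial in X; the root in (0,1) is X = 0.693.

X = 0.693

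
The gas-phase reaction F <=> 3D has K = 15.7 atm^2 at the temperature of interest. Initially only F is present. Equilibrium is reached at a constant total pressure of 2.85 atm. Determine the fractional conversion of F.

X = 0.523

Take 1 mol F as basis and let X be its fractional conversion, so ξ = X.
Mole table: n_F = 1 − X; n_D = 3X.
Total moles n_T = 1 + 2X.
Mole fractions y_i = n_i/n_T; K = p_D^3 / (p_F) with p_i = y_i·P.
This yields a degree-3 equation in X; solving on (0,1), X = 0.523.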